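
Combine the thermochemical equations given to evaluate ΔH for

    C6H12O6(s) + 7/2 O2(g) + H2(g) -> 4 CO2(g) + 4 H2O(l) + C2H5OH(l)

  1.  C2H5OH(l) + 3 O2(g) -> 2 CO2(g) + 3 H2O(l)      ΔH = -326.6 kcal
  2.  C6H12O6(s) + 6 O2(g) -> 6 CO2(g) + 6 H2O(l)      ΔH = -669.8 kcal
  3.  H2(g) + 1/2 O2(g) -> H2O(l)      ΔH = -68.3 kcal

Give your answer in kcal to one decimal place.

ΔH = -411.5 kcal

eq. 1 reversed: +326.6 kcal
eq. 2 as written: -669.8 kcal
eq. 3 as written: -68.3 kcal
ΔH = (+326.6) + (-669.8) + (-68.3) = -411.5 kcal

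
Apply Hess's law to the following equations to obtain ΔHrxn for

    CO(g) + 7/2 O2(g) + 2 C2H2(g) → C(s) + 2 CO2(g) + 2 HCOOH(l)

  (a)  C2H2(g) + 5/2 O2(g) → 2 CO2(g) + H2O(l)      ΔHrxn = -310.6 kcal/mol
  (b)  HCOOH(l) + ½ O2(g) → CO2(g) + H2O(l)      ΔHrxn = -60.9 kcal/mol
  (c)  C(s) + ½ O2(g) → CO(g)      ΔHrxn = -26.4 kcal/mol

ΔHrxn = -473.0 kcal/mol

(a) × 2 (scale by 2 for the 2 C2H2(g)): (2)·(-310.6) = -621.2 kcal/mol
(b) reversed and × 2 (reverse to put HCOOH(l) on the product side; ×2 to match 2 HCOOH(l) in the target): (-2)·(-60.9) = +121.8 kcal/mol
(c) reversed (CO(g) must end up as a reactant): +26.4 kcal/mol
ΔHrxn = (-621.2) + (+121.8) + (+26.4) = -473.0 kcal/mol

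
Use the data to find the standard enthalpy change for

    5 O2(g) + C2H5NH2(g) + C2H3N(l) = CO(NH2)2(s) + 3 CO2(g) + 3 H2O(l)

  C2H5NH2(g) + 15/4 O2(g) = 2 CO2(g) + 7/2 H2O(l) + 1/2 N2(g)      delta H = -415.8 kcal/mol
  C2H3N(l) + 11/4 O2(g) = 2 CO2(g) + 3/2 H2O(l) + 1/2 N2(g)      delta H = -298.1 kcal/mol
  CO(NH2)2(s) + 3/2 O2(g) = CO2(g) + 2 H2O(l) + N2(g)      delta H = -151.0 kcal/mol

equation 1 as written: -415.8 kcal/mol
equation 2 as written: -298.1 kcal/mol
equation 3 reversed: +151.0 kcal/mol
delta H = (-415.8) + (-298.1) + (+151.0) = -562.9 kcal/mol

delta H = -562.9 kcal/mol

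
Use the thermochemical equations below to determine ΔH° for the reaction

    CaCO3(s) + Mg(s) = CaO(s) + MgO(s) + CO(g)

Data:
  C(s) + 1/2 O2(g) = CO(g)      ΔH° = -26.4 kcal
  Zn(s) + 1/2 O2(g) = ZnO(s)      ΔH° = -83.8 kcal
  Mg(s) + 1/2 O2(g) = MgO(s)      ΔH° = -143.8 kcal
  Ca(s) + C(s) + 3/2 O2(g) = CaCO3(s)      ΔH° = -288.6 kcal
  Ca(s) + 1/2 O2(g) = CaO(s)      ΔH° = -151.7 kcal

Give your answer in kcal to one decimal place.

ΔH° = -33.3 kcal

equation 1 as written (CO(g) already on the product side): -26.4 kcal
equation 2: not needed (ZnO(s) appears nowhere else).
equation 3 as written (MgO(s) already on the product side): -143.8 kcal
equation 4 reversed (reverse to put CaCO3(s) on the reactant side): +288.6 kcal
equation 5 as written (CaO(s) already on the product side): -151.7 kcal
By Hess's law, ΔH° = (-26.4) + (-143.8) + (+288.6) + (-151.7) = -33.3 kcal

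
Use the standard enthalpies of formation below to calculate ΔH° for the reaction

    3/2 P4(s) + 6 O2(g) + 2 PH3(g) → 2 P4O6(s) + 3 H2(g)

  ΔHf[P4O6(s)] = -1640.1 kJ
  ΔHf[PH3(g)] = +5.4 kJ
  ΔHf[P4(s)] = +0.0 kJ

ΔH° = -3291.0 kJ

ΔH°rxn = Σ nΔHf°(products) − Σ nΔHf°(reactants).
Products: 2·(-1640.1) + 3·(+0.0) = -3280.2
Reactants: 3/2·(+0.0) + 6·(+0.0) + 2·(+5.4) = +10.8
ΔH° = (-3280.2) − (+10.8) = -3291.0 kJ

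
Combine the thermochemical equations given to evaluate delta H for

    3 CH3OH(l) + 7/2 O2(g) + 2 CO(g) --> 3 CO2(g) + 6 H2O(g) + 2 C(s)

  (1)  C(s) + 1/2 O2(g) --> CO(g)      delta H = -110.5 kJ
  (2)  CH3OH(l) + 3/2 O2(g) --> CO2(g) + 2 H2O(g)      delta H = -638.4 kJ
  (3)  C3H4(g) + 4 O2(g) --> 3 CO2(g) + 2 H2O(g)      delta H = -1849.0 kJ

delta H = -1694.2 kJ

(1) reversed and × 2 (reverse to put CO(g) on the reactant side; ×2 to match 2 CO(g) in the target): (-2)·(-110.5) = +221.0 kJ
(2) × 3 (scale by 3 for the 3 CH3OH(l)): (3)·(-638.4) = -1915.2 kJ
(3): not needed (C3H4(g) appears nowhere else).
Since enthalpy is a state function, delta H = (+221.0) + (-1915.2) = -1694.2 kJ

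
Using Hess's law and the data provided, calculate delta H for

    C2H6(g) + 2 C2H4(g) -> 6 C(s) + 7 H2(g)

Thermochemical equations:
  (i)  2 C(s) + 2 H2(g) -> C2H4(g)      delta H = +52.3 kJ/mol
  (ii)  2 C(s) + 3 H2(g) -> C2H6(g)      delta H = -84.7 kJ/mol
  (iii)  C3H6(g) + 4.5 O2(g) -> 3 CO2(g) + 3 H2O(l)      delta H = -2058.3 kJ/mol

(i) reversed and × 2: (-2)·(+52.3) = -104.6 kJ/mol
(ii) reversed: +84.7 kJ/mol
(iii): not needed.
delta H = (-104.6) + (+84.7) = -19.9 kJ/mol

delta H = -19.9 kJ/mol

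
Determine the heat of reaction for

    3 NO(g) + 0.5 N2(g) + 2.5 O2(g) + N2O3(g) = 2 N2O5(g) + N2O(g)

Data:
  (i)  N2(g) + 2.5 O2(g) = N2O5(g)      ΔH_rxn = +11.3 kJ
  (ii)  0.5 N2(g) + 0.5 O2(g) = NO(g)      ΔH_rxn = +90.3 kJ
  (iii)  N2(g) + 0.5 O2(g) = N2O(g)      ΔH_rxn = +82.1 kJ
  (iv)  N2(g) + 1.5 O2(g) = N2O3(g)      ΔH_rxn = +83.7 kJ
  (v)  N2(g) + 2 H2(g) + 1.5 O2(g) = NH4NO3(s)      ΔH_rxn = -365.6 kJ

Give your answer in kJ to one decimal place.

ΔH_rxn = -249.9 kJ

(i) × 2: (2)·(+11.3) = +22.6 kJ
(ii) reversed and × 3: (-3)·(+90.3) = -270.9 kJ
(iii) as written: +82.1 kJ
(iv) reversed: -83.7 kJ
(v): not needed.
Since enthalpy is a state function, ΔH_rxn = (2)·(+11.3) + (-3)·(+90.3) + (1)·(+82.1) + (-1)·(+83.7) = -249.9 kJ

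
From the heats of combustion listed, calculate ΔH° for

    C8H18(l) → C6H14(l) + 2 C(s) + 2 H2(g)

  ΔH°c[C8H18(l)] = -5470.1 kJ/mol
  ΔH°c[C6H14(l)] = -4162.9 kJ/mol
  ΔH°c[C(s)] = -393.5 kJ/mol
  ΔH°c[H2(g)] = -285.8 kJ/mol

With combustion enthalpies, reactants minus products:
= [1·(-5470.1)] − [1·(-4162.9) + 2·(-393.5) + 2·(-285.8)]
= 51.4 kJ/mol

ΔH° = 51.4 kJ/mol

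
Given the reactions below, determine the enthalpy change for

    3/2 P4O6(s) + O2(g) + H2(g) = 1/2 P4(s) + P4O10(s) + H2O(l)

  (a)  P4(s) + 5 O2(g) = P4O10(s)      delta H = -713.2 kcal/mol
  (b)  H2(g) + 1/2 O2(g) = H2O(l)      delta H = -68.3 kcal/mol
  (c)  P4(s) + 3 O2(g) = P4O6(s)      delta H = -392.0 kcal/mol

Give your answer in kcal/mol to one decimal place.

(a) as written: -713.2 kcal/mol
(b) as written: -68.3 kcal/mol
(c) reversed and × 3/2: (-3/2)·(-392.0) = +588.0 kcal/mol
Since enthalpy is a state function, delta H = (-713.2) + (-68.3) + (+588.0) = -193.5 kcal/mol

delta H = -193.5 kcal/mol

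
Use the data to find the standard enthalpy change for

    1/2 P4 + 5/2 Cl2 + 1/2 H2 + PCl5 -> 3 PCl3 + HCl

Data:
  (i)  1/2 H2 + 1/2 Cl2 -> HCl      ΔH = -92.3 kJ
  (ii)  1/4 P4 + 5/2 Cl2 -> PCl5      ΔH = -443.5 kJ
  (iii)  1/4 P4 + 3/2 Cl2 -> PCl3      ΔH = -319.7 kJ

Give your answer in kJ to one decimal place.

(i) as written: -92.3 kJ
(ii) reversed: +443.5 kJ
(iii) × 3: (3)·(-319.7) = -959.1 kJ
ΔH = (1)·(-92.3) + (-1)·(-443.5) + (3)·(-319.7) = -607.9 kJ

ΔH = -607.9 kJ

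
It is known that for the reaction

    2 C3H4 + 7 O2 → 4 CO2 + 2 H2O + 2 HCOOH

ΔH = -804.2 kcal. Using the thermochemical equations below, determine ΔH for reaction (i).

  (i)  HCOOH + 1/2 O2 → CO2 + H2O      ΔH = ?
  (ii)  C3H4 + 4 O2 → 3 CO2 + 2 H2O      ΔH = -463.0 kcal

ΔH = -60.9 kcal

(i) reversed and × 2 (HCOOH must end up as a product; scale by 2 for the 2 HCOOH): contributes −2·x
(ii) × 2 (scale by 2 for the 2 C3H4): (2)·(-463.0) = -926.0 kcal
-804.2 = (-926.0) − 2·x
x = (-804.2 − (-926.0)) / (-2) = -60.9 kcal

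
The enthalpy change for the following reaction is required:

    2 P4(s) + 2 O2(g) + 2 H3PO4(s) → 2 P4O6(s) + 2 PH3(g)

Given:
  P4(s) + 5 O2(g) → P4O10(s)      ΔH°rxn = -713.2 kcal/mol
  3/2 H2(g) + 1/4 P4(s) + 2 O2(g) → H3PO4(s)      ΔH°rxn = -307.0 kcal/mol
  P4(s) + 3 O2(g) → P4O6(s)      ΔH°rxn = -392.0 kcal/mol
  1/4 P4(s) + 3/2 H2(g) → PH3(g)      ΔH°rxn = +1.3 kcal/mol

equation 1: not needed.
equation 2 reversed and × 2: (-2)·(-307.0) = +614.0 kcal/mol
equation 3 × 2: (2)·(-392.0) = -784.0 kcal/mol
equation 4 × 2: (2)·(+1.3) = +2.6 kcal/mol
ΔH°rxn = (-2)·(-307.0) + (2)·(-392.0) + (2)·(+1.3) = -167.4 kcal/mol

ΔH°rxn = -167.4 kcal/mol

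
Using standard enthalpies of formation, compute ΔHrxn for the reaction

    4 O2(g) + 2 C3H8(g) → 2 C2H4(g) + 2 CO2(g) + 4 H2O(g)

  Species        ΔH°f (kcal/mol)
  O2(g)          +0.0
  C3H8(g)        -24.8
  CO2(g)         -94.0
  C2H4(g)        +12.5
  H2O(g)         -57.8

ΔHrxn = -344.6 kcal/mol

ΔH°rxn = Σ nΔHf°(products) − Σ nΔHf°(reactants).
Products: 2·(+12.5) + 2·(-94.0) + 4·(-57.8) = -394.2
Reactants: 4·(+0.0) + 2·(-24.8) = -49.6
ΔHrxn = (-394.2) − (-49.6) = -344.6 kcal/mol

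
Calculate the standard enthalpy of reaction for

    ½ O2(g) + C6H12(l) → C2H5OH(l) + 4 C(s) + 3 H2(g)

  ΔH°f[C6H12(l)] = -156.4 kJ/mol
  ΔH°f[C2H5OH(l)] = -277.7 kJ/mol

ΔH°rxn = -121.3 kJ/mol

ΔH°rxn = Σ nΔHf°(products) − Σ nΔHf°(reactants).
Products: 1·(-277.7) + 4·(+0.0) + 3·(+0.0) = -277.7
Reactants: 1/2·(+0.0) + 1·(-156.4) = -156.4
ΔH°rxn = (-277.7) − (-156.4) = -121.3 kJ/mol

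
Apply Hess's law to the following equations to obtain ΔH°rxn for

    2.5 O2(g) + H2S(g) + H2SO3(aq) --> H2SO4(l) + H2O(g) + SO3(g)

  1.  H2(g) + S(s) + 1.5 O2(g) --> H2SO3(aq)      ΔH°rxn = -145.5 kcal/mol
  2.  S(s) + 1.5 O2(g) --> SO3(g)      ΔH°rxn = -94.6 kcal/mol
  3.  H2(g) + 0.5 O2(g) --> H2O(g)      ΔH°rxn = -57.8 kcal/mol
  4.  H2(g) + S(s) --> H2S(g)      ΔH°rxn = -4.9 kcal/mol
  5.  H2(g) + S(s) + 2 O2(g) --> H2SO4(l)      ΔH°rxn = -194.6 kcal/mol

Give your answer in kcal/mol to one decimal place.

eq. 1 reversed: +145.5 kcal/mol
eq. 2 as written: -94.6 kcal/mol
eq. 3 as written: -57.8 kcal/mol
eq. 4 reversed: +4.9 kcal/mol
eq. 5 as written: -194.6 kcal/mol
Combining the equations, ΔH°rxn = (+145.5) + (-94.6) + (-57.8) + (+4.9) + (-194.6) = -196.6 kcal/mol

ΔH°rxn = -196.6 kcal/mol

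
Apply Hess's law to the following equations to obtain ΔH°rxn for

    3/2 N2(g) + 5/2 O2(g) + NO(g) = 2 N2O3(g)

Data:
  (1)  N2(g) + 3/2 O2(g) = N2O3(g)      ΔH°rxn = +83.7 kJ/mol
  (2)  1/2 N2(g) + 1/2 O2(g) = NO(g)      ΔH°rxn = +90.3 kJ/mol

ΔH°rxn = 77.1 kJ/mol

(1) × 2 (scale by 2 for the 2 N2O3(g)): (2)·(+83.7) = +167.4 kJ/mol
(2) reversed (reverse to put NO(g) on the reactant side): -90.3 kJ/mol
ΔH°rxn = (+167.4) + (-90.3) = 77.1 kJ/mol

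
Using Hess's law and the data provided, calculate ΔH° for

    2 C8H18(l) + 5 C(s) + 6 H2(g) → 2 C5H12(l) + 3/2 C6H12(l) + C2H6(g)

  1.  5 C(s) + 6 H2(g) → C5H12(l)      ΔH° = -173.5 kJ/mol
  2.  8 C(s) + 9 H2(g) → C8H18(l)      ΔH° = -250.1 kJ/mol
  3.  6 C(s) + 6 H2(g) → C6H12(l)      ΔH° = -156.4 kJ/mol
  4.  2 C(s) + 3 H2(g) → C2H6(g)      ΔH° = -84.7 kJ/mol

ΔH° = -166.1 kJ/mol

eq. 1 × 2: (2)·(-173.5) = -347.0 kJ/mol
eq. 2 reversed and × 2: (-2)·(-250.1) = +500.2 kJ/mol
eq. 3 × 3/2: (3/2)·(-156.4) = -234.6 kJ/mol
eq. 4 as written: -84.7 kJ/mol
Combining the equations, ΔH° = (2)·(-173.5) + (-2)·(-250.1) + (3/2)·(-156.4) + (1)·(-84.7) = -166.1 kJ/mol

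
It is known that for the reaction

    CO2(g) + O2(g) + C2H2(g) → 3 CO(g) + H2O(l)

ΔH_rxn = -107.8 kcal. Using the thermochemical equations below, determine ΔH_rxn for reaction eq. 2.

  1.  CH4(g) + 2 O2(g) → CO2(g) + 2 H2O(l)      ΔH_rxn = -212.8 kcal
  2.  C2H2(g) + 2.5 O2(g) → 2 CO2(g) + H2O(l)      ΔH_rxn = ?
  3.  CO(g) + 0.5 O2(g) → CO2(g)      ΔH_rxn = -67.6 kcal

ΔH_rxn = -310.6 kcal

eq. 1: not needed.
eq. 2 as written: contributes x
eq. 3 reversed and × 3: (-3)·(-67.6) = +202.8 kcal
-107.8 = (+202.8) + x
x = (-107.8 − (+202.8)) / (1) = -310.6 kcal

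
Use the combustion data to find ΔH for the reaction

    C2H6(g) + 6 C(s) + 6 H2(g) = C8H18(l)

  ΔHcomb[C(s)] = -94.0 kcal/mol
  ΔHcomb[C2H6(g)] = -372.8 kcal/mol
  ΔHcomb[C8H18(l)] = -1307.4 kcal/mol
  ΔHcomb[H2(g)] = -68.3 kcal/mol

ΔH = -39.2 kcal/mol

With combustion enthalpies, reactants minus products:
= [1·(-372.8) + 6·(-94.0) + 6·(-68.3)] − [1·(-1307.4)]
= -39.2 kcal/mol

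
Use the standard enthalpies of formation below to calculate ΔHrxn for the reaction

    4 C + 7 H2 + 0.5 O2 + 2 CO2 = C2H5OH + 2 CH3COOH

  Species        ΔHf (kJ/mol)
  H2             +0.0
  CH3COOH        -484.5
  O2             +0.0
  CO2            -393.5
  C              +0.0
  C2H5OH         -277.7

Products: 1·(-277.7) + 2·(-484.5) = -1246.7
Reactants: 4·(+0.0) + 7·(+0.0) + 1/2·(+0.0) + 2·(-393.5) = -787.0
ΔHrxn = (-1246.7) − (-787.0) = -459.7 kJ/mol

ΔHrxn = -459.7 kJ/mol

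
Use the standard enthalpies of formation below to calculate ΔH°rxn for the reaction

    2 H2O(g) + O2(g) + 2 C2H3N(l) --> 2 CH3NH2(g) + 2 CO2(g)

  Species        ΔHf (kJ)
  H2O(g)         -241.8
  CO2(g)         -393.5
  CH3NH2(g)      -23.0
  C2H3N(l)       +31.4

Products: 2·(-23.0) + 2·(-393.5) = -833.0
Reactants: 2·(-241.8) + 1·(+0.0) + 2·(+31.4) = -420.8
ΔH°rxn = (-833.0) − (-420.8) = -412.2 kJ

ΔH°rxn = -412.2 kJ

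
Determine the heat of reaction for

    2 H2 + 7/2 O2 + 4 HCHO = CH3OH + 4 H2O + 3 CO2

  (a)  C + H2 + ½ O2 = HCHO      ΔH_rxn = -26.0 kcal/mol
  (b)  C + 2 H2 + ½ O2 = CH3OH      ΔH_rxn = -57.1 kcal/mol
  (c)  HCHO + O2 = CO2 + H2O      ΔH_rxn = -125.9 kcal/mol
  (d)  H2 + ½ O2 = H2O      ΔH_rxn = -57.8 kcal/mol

(a) reversed: +26.0 kcal/mol
(b) as written: -57.1 kcal/mol
(c) × 3: (3)·(-125.9) = -377.7 kcal/mol
(d) as written: -57.8 kcal/mol
ΔH_rxn = (-1)·(-26.0) + (1)·(-57.1) + (3)·(-125.9) + (1)·(-57.8) = -466.6 kcal/mol

ΔH_rxn = -466.6 kcal/mol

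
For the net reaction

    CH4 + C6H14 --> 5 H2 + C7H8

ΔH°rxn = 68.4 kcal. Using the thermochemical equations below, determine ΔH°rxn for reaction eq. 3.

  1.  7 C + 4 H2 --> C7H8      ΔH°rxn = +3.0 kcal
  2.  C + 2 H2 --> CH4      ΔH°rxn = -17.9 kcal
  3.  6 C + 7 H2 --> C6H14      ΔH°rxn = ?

eq. 1 as written (C7H8 already on the product side): +3.0 kcal
eq. 2 reversed (reverse to put CH4 on the reactant side): +17.9 kcal
eq. 3 reversed (C6H14 must end up as a reactant): contributes −x
+68.4 = (+3.0) + (+17.9) − x
x = (+68.4 − (+20.9)) / (-1) = -47.5 kcal

ΔH°rxn = -47.5 kcal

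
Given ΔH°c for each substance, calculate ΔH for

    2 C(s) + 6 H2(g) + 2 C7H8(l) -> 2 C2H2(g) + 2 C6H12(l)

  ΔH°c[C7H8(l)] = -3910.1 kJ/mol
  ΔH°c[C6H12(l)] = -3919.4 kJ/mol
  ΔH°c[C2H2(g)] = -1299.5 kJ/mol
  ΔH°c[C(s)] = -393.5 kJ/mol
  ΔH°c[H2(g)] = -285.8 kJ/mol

ΔH = 115.8 kJ/mol

With combustion enthalpies, reactants minus products:
= [2·(-393.5) + 6·(-285.8) + 2·(-3910.1)] − [2·(-1299.5) + 2·(-3919.4)]
= 115.8 kJ/mol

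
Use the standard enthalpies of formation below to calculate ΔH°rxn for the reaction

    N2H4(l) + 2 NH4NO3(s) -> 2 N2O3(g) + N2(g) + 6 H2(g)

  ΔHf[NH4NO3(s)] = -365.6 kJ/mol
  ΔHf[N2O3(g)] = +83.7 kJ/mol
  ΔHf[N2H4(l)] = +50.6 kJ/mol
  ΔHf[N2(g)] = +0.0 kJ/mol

ΔH°rxn = 848.0 kJ/mol

ΔH°rxn = Σ nΔHf°(products) − Σ nΔHf°(reactants).
Products: 2·(+83.7) + 1·(+0.0) + 6·(+0.0) = +167.4
Reactants: 1·(+50.6) + 2·(-365.6) = -680.6
ΔH°rxn = (+167.4) − (-680.6) = 848.0 kJ/mol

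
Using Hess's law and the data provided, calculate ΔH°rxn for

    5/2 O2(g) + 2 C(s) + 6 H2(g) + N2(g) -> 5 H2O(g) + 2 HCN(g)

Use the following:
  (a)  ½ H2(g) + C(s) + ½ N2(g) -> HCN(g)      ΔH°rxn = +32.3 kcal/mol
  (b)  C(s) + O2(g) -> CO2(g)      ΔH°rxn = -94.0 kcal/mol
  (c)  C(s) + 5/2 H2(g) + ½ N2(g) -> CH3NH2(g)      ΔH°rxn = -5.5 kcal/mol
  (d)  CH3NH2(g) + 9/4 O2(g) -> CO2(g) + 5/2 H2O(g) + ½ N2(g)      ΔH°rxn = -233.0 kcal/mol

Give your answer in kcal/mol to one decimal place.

ΔH°rxn = -224.4 kcal/mol

(a) × 2: (2)·(+32.3) = +64.6 kcal/mol
(b) reversed and × 2: (-2)·(-94.0) = +188.0 kcal/mol
(c) × 2: (2)·(-5.5) = -11.0 kcal/mol
(d) × 2: (2)·(-233.0) = -466.0 kcal/mol
ΔH°rxn = (2)·(+32.3) + (-2)·(-94.0) + (2)·(-5.5) + (2)·(-233.0) = -224.4 kcal/mol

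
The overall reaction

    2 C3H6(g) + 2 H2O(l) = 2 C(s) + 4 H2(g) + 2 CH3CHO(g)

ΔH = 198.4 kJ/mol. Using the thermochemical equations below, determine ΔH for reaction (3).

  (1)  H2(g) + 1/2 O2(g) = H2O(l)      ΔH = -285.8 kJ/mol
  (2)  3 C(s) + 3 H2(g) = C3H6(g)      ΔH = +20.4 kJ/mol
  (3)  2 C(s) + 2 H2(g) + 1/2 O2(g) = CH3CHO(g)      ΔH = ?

ΔH = -166.2 kJ/mol

(1) reversed and × 2 (reverse to put H2O(l) on the reactant side; scale by 2 for the 2 H2O(l)): (-2)·(-285.8) = +571.6 kJ/mol
(2) reversed and × 2 (reverse to put C3H6(g) on the reactant side; ×2 to match 2 C3H6(g) in the target): (-2)·(+20.4) = -40.8 kJ/mol
(3) × 2 (×2 to match 2 CH3CHO(g) in the target): contributes 2·x
+198.4 = (+571.6) + (-40.8) + 2·x
x = (+198.4 − (+530.8)) / (2) = -166.2 kJ/mol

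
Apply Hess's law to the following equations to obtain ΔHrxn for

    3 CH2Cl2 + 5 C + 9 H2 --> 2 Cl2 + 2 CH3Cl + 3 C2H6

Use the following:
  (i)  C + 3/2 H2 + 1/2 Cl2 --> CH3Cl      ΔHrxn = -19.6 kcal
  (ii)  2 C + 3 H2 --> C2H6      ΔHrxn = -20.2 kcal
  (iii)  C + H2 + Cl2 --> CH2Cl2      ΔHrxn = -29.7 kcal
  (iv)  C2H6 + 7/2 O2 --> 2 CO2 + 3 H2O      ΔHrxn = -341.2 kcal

(i) × 2: (2)·(-19.6) = -39.2 kcal
(ii) × 3: (3)·(-20.2) = -60.6 kcal
(iii) reversed and × 3: (-3)·(-29.7) = +89.1 kcal
(iv): not needed.
ΔHrxn = (-39.2) + (-60.6) + (+89.1) = -10.7 kcal

ΔHrxn = -10.7 kcal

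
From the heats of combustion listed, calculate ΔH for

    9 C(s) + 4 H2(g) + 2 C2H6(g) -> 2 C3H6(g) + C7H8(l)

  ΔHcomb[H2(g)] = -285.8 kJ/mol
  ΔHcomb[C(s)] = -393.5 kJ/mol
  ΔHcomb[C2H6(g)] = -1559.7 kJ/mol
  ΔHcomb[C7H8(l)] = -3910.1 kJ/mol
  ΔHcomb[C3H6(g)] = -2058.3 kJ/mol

ΔH = 222.6 kJ/mol

With combustion enthalpies, reactants minus products:
= [9·(-393.5) + 4·(-285.8) + 2·(-1559.7)] − [2·(-2058.3) + 1·(-3910.1)]
= 222.6 kJ/mol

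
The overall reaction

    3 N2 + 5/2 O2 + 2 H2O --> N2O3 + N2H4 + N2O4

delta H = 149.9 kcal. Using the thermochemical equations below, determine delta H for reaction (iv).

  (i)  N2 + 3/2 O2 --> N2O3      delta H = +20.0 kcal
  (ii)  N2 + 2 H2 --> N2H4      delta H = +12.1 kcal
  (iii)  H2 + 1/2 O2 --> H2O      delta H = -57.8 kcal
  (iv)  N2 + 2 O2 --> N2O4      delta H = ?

(i) as written (N2O3 already on the product side): +20.0 kcal
(ii) as written (N2H4 already on the product side): +12.1 kcal
(iii) reversed and × 2 (reverse to put H2O on the reactant side; ×2 to match 2 H2O in the target): (-2)·(-57.8) = +115.6 kcal
(iv) as written (N2O4 already on the product side): contributes x
+149.9 = (+20.0) + (+12.1) + (+115.6) + x
x = (+149.9 − (+147.7)) / (1) = 2.2 kcal

delta H = 2.2 kcal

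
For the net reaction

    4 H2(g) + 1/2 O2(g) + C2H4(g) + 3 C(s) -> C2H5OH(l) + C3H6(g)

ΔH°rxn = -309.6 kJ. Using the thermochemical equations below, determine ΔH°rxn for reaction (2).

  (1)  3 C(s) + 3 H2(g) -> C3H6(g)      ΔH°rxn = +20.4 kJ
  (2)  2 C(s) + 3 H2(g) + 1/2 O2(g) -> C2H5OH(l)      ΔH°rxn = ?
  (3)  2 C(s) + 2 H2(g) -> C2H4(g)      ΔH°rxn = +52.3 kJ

ΔH°rxn = -277.7 kJ

(1) as written: +20.4 kJ
(2) as written: contributes x
(3) reversed: -52.3 kJ
-309.6 = (+20.4) + (-52.3) + x
x = (-309.6 − (-31.9)) / (1) = -277.7 kJ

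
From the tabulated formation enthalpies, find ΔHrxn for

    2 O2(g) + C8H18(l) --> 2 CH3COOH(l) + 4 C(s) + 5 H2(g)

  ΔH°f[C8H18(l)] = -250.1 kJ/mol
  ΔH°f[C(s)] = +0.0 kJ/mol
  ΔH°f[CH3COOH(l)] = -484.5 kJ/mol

ΔHrxn = -718.9 kJ/mol

Products: 2·(-484.5) + 4·(+0.0) + 5·(+0.0) = -969.0
Reactants: 2·(+0.0) + 1·(-250.1) = -250.1
ΔHrxn = (-969.0) − (-250.1) = -718.9 kJ/mol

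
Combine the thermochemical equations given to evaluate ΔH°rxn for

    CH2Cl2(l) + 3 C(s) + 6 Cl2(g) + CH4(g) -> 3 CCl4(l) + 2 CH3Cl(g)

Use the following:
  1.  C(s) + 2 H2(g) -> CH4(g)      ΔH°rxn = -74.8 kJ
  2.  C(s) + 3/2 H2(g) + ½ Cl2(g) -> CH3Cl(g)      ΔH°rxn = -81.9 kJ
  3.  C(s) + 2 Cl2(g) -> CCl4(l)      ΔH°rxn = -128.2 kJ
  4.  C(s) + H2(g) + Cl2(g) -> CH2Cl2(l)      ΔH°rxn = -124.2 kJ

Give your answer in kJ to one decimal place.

eq. 1 reversed (CH4(g) must end up as a reactant): +74.8 kJ
eq. 2 × 2 (×2 to match 2 CH3Cl(g) in the target): (2)·(-81.9) = -163.8 kJ
eq. 3 × 3 (×3 to match 3 CCl4(l) in the target): (3)·(-128.2) = -384.6 kJ
eq. 4 reversed (reverse to put CH2Cl2(l) on the reactant side): +124.2 kJ
Since enthalpy is a state function, ΔH°rxn = (-1)·(-74.8) + (2)·(-81.9) + (3)·(-128.2) + (-1)·(-124.2) = -349.4 kJ

ΔH°rxn = -349.4 kJ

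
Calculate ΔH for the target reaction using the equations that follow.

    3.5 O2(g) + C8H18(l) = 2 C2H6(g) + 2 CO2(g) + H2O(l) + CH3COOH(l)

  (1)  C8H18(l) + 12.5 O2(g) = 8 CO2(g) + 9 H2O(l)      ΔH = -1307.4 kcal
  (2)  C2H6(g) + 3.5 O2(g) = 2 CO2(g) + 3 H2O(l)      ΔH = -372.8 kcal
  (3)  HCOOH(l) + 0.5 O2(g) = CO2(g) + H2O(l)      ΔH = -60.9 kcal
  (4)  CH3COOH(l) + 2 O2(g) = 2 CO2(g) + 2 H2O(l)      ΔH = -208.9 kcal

(1) as written (C8H18(l) already on the reactant side): -1307.4 kcal
(2) reversed and × 2 (C2H6(g) must end up as a product; ×2 to match 2 C2H6(g) in the target): (-2)·(-372.8) = +745.6 kcal
(3): not needed (HCOOH(l) appears nowhere else).
(4) reversed (reverse to put CH3COOH(l) on the product side): +208.9 kcal
ΔH = (1)·(-1307.4) + (-2)·(-372.8) + (-1)·(-208.9) = -352.9 kcal

ΔH = -352.9 kcal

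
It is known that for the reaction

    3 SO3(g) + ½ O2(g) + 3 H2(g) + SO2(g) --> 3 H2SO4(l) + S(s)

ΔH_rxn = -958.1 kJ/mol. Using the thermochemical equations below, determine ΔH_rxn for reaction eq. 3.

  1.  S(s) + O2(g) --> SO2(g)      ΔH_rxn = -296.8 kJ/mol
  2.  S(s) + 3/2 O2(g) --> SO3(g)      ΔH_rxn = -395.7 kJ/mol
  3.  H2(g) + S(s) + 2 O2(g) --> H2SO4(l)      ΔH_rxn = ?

ΔH_rxn = -814.0 kJ/mol

eq. 1 reversed (reverse to put SO2(g) on the reactant side): +296.8 kJ/mol
eq. 2 reversed and × 3 (SO3(g) must end up as a reactant; scale by 3 for the 3 SO3(g)): (-3)·(-395.7) = +1187.1 kJ/mol
eq. 3 × 3 (×3 to match 3 H2SO4(l) in the target): contributes 3·x
-958.1 = (+296.8) + (+1187.1) + 3·x
x = (-958.1 − (+1483.9)) / (3) = -814.0 kJ/mol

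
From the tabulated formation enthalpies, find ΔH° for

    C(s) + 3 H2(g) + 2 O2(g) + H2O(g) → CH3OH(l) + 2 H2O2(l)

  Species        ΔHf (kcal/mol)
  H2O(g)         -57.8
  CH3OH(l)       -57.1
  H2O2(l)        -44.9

ΔH° = -89.1 kcal/mol

Products: 1·(-57.1) + 2·(-44.9) = -146.9
Reactants: 1·(+0.0) + 3·(+0.0) + 2·(+0.0) + 1·(-57.8) = -57.8
ΔH° = (-146.9) − (-57.8) = -89.1 kcal/mol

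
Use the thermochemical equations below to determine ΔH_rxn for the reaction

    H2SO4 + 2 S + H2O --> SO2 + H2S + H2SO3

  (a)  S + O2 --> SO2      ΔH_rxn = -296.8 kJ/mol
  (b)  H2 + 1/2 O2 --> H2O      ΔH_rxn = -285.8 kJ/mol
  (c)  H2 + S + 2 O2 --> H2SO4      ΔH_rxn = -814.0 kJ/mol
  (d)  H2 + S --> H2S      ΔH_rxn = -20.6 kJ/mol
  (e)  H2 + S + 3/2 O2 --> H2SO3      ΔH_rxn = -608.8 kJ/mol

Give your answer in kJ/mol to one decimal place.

(a) as written: -296.8 kJ/mol
(b) reversed: +285.8 kJ/mol
(c) reversed: +814.0 kJ/mol
(d) as written: -20.6 kJ/mol
(e) as written: -608.8 kJ/mol
By Hess's law, ΔH_rxn = (-296.8) + (+285.8) + (+814.0) + (-20.6) + (-608.8) = 173.6 kJ/mol

ΔH_rxn = 173.6 kJ/mol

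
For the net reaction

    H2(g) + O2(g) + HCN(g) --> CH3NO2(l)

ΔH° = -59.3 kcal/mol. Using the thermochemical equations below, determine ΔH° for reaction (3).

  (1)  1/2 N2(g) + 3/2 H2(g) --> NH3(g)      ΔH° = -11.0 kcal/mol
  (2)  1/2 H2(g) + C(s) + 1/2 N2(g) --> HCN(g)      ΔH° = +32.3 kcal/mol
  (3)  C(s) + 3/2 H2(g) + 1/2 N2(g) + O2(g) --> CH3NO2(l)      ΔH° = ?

ΔH° = -27.0 kcal/mol

(1): not needed (NH3(g) appears nowhere else).
(2) reversed (HCN(g) must end up as a reactant): -32.3 kcal/mol
(3) as written (CH3NO2(l) already on the product side): contributes x
-59.3 = (-32.3) + x
x = (-59.3 − (-32.3)) / (1) = -27.0 kcal/mol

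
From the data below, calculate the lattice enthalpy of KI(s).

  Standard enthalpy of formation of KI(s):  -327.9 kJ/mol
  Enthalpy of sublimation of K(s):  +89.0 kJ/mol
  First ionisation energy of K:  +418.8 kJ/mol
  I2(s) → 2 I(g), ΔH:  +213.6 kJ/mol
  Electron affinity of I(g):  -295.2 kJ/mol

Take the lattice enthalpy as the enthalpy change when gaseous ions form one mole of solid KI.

U = -647.3 kJ/mol

ΔHf° = 1·ΔHsub + 1·(ΣIE) + 1/2·D(I2) + 1·EA + U
-327.9 = 1·(+89.0) + 1·(+418.8) + 1/2·(+213.6) + 1·(-295.2) + U
U = -327.9 − (+319.4) = -647.3 kJ/mol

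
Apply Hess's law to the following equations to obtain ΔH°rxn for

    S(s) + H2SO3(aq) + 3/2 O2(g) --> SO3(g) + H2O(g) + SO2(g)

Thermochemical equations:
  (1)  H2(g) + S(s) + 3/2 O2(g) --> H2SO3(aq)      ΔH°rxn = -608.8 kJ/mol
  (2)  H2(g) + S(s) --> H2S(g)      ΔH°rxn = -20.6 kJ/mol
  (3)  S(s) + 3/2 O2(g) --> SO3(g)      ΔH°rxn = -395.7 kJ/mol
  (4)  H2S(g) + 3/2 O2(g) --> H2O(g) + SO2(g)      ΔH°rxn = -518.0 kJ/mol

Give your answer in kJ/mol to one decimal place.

ΔH°rxn = -325.5 kJ/mol

(1) reversed: +608.8 kJ/mol
(2) as written: -20.6 kJ/mol
(3) as written: -395.7 kJ/mol
(4) as written: -518.0 kJ/mol
Combining the equations, ΔH°rxn = (-1)·(-608.8) + (1)·(-20.6) + (1)·(-395.7) + (1)·(-518.0) = -325.5 kJ/mol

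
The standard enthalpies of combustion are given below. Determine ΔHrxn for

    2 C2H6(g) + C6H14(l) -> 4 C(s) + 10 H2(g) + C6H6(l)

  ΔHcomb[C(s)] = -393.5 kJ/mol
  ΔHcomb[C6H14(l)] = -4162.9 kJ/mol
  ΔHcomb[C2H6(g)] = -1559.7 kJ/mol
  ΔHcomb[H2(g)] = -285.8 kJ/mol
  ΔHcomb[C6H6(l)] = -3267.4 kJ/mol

With combustion enthalpies, reactants minus products:
= [2·(-1559.7) + 1·(-4162.9)] − [4·(-393.5) + 10·(-285.8) + 1·(-3267.4)]
= 417.1 kJ/mol

ΔHrxn = 417.1 kJ/mol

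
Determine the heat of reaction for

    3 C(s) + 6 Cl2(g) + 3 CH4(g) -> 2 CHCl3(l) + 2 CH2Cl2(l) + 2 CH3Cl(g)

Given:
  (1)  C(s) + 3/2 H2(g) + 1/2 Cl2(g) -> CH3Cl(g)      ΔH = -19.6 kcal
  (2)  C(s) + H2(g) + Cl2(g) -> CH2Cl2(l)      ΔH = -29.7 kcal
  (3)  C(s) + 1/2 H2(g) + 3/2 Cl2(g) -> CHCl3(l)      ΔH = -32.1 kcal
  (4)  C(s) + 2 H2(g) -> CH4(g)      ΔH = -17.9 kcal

(1) × 2 (×2 to match 2 CH3Cl(g) in the target): (2)·(-19.6) = -39.2 kcal
(2) × 2 (×2 to match 2 CH2Cl2(l) in the target): (2)·(-29.7) = -59.4 kcal
(3) × 2 (×2 to match 2 CHCl3(l) in the target): (2)·(-32.1) = -64.2 kcal
(4) reversed and × 3 (reverse to put CH4(g) on the reactant side; ×3 to match 3 CH4(g) in the target): (-3)·(-17.9) = +53.7 kcal
Since enthalpy is a state function, ΔH = (-39.2) + (-59.4) + (-64.2) + (+53.7) = -109.1 kcal

ΔH = -109.1 kcal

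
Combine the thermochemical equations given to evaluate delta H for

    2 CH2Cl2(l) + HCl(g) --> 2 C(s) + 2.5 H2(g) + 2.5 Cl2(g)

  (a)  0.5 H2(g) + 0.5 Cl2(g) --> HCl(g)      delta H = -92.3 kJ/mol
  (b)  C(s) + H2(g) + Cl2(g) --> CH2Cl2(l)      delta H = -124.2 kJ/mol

(a) reversed: +92.3 kJ/mol
(b) reversed and × 2: (-2)·(-124.2) = +248.4 kJ/mol
delta H = (-1)·(-92.3) + (-2)·(-124.2) = 340.7 kJ/mol

delta H = 340.7 kJ/mol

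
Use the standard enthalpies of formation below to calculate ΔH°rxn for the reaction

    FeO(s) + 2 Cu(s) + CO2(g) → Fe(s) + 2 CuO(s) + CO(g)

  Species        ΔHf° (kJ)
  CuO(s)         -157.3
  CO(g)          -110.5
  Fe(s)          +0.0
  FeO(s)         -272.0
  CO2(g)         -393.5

ΔH°rxn = 240.4 kJ

Products: 1·(+0.0) + 2·(-157.3) + 1·(-110.5) = -425.1
Reactants: 1·(-272.0) + 2·(+0.0) + 1·(-393.5) = -665.5
ΔH°rxn = (-425.1) − (-665.5) = 240.4 kJ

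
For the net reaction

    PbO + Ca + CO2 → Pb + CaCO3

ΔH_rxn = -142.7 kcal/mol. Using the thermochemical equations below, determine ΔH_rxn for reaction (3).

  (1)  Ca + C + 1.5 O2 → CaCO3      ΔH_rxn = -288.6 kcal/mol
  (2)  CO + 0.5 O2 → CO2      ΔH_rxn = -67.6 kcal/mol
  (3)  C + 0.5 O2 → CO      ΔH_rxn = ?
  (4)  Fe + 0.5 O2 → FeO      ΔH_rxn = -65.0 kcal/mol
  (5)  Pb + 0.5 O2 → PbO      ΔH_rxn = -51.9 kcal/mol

(1) as written: -288.6 kcal/mol
(2) reversed: +67.6 kcal/mol
(3) reversed: contributes −x
(4): not needed.
(5) reversed: +51.9 kcal/mol
-142.7 = (-288.6) + (+67.6) + (+51.9) − x
x = (-142.7 − (-169.1)) / (-1) = -26.4 kcal/mol

ΔH_rxn = -26.4 kcal/mol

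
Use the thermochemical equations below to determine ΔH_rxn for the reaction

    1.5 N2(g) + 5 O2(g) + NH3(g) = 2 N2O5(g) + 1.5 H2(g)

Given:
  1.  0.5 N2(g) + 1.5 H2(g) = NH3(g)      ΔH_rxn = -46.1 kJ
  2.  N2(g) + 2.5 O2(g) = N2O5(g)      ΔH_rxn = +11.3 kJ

ΔH_rxn = 68.7 kJ

eq. 1 reversed (NH3(g) must end up as a reactant): +46.1 kJ
eq. 2 × 2 (×2 to match 2 N2O5(g) in the target): (2)·(+11.3) = +22.6 kJ
ΔH_rxn = (+46.1) + (+22.6) = 68.7 kJ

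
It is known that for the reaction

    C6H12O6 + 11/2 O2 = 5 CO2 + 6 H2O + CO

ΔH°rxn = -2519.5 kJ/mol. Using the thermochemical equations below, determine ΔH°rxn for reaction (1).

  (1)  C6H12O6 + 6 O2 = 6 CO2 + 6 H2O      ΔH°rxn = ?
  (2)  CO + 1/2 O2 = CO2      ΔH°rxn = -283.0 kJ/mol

ΔH°rxn = -2802.5 kJ/mol

(1) as written (C6H12O6 already on the reactant side): contributes x
(2) reversed (CO must end up as a product): +283.0 kJ/mol
-2519.5 = (+283.0) + x
x = (-2519.5 − (+283.0)) / (1) = -2802.5 kJ/mol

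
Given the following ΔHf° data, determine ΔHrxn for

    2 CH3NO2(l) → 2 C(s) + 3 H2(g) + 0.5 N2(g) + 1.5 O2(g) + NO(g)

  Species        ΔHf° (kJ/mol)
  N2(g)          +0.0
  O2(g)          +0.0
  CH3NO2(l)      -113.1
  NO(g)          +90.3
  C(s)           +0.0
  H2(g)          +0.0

ΔH°rxn = Σ nΔHf°(products) − Σ nΔHf°(reactants).
Products: 2·(+0.0) + 3·(+0.0) + 1/2·(+0.0) + 3/2·(+0.0) + 1·(+90.3) = +90.3
Reactants: 2·(-113.1) = -226.2
ΔHrxn = (+90.3) − (-226.2) = 316.5 kJ/mol

ΔHrxn = 316.5 kJ/mol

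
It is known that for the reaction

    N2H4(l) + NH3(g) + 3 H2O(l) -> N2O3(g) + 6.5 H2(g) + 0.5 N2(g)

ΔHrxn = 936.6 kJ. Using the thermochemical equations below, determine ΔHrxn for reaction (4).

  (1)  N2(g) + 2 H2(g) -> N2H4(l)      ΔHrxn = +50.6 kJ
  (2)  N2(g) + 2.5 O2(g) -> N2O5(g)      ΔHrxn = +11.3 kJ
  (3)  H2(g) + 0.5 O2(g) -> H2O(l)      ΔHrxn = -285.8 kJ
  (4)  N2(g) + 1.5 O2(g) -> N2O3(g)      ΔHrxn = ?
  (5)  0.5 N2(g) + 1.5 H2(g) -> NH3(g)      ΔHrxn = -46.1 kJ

(1) reversed (reverse to put N2H4(l) on the reactant side): -50.6 kJ
(2): not needed (N2O5(g) appears nowhere else).
(3) reversed and × 3 (H2O(l) must end up as a reactant; ×3 to match 3 H2O(l) in the target): (-3)·(-285.8) = +857.4 kJ
(4) as written (N2O3(g) already on the product side): contributes x
(5) reversed (reverse to put NH3(g) on the reactant side): +46.1 kJ
+936.6 = (-50.6) + (+857.4) + (+46.1) + x
x = (+936.6 − (+852.9)) / (1) = 83.7 kJ

ΔHrxn = 83.7 kJ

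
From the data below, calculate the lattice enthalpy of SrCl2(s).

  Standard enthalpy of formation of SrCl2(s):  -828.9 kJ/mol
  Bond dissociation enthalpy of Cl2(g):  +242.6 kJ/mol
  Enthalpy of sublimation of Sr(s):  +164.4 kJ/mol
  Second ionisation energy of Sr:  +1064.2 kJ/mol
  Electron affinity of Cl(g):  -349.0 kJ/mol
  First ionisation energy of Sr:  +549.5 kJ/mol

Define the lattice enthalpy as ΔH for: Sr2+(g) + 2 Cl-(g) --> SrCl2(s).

U = -2151.6 kJ/mol

ΔHf° = 1·ΔHsub + 1·(ΣIE) + 1·D(Cl2) + 2·EA + U
-828.9 = 1·(+164.4) + 1·(+1613.7) + 1·(+242.6) + 2·(-349.0) + U
U = -828.9 − (+1322.7) = -2151.6 kJ/mol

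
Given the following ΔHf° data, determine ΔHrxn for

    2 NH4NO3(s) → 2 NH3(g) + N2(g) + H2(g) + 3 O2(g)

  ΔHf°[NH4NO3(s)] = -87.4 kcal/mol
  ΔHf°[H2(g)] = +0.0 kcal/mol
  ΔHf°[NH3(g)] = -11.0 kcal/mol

ΔH°rxn = Σ nΔHf°(products) − Σ nΔHf°(reactants).
Products: 2·(-11.0) + 1·(+0.0) + 1·(+0.0) + 3·(+0.0) = -22.0
Reactants: 2·(-87.4) = -174.8
ΔHrxn = (-22.0) − (-174.8) = 152.8 kcal/mol

ΔHrxn = 152.8 kcal/mol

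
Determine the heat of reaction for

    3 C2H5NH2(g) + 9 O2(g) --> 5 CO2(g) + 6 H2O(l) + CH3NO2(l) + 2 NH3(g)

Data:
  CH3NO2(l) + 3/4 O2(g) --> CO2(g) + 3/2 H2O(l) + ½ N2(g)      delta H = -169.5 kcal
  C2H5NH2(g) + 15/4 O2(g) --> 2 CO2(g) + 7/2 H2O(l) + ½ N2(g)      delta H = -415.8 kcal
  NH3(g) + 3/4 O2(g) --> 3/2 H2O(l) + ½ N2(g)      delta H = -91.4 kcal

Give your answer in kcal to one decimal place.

equation 1 reversed: +169.5 kcal
equation 2 × 3: (3)·(-415.8) = -1247.4 kcal
equation 3 reversed and × 2: (-2)·(-91.4) = +182.8 kcal
By Hess's law, delta H = (+169.5) + (-1247.4) + (+182.8) = -895.1 kcal

delta H = -895.1 kcal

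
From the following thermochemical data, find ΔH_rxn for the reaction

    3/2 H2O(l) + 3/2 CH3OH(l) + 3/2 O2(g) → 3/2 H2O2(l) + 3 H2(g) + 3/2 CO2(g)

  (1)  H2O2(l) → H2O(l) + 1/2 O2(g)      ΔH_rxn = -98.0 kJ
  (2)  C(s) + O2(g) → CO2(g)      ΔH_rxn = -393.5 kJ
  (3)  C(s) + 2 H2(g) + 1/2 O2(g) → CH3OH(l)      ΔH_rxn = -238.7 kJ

(1) reversed and × 3/2 (H2O2(l) must end up as a product; ×3/2 to match 3/2 H2O2(l) in the target): (-3/2)·(-98.0) = +147.0 kJ
(2) × 3/2 (×3/2 to match 3/2 CO2(g) in the target): (3/2)·(-393.5) = -590.25 kJ
(3) reversed and × 3/2 (CH3OH(l) must end up as a reactant; scale by 3/2 for the 3/2 CH3OH(l)): (-3/2)·(-238.7) = +358.05 kJ
By Hess's law, ΔH_rxn = (-3/2)·(-98.0) + (3/2)·(-393.5) + (-3/2)·(-238.7) = -85.2 kJ

ΔH_rxn = -85.2 kJ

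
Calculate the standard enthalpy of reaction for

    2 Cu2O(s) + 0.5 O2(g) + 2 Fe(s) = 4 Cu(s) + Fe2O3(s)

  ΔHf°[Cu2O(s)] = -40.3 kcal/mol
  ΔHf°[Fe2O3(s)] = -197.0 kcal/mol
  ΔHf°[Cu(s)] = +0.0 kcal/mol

ΔH_rxn = -116.4 kcal/mol

ΔH°rxn = Σ nΔHf°(products) − Σ nΔHf°(reactants).
Products: 4·(+0.0) + 1·(-197.0) = -197.0
Reactants: 2·(-40.3) + 1/2·(+0.0) + 2·(+0.0) = -80.6
ΔH_rxn = (-197.0) − (-80.6) = -116.4 kcal/mol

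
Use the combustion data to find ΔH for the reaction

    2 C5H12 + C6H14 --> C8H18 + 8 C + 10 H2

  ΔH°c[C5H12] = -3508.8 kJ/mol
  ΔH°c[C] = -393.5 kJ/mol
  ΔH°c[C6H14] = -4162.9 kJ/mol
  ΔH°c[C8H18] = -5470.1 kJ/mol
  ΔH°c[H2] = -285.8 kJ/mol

Using ΔH = Σ nΔHc°(reactants) − Σ nΔHc°(products):
= [2·(-3508.8) + 1·(-4162.9)] − [1·(-5470.1) + 8·(-393.5) + 10·(-285.8)]
= 295.6 kJ/mol

ΔH = 295.6 kJ/mol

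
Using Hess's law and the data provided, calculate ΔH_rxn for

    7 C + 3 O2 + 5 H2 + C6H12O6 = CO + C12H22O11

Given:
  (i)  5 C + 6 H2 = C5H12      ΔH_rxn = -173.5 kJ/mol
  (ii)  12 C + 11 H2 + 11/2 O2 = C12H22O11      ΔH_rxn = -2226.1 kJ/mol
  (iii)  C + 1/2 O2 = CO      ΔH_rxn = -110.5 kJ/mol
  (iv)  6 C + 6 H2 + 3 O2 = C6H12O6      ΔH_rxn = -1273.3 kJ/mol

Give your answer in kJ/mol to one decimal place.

(i): not needed.
(ii) as written: -2226.1 kJ/mol
(iii) as written: -110.5 kJ/mol
(iv) reversed: +1273.3 kJ/mol
Combining the equations, ΔH_rxn = (-2226.1) + (-110.5) + (+1273.3) = -1063.3 kJ/mol

ΔH_rxn = -1063.3 kJ/mol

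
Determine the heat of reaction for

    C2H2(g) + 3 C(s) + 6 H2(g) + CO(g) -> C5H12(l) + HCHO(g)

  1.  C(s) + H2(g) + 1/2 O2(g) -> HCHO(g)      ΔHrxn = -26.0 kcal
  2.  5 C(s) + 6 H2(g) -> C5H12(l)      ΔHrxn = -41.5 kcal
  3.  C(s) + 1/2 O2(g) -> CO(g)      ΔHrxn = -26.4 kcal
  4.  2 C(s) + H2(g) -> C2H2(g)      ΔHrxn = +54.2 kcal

ΔHrxn = -95.3 kcal

eq. 1 as written (HCHO(g) already on the product side): -26.0 kcal
eq. 2 as written (C5H12(l) already on the product side): -41.5 kcal
eq. 3 reversed (reverse to put CO(g) on the reactant side): +26.4 kcal
eq. 4 reversed (C2H2(g) must end up as a reactant): -54.2 kcal
ΔHrxn = (1)·(-26.0) + (1)·(-41.5) + (-1)·(-26.4) + (-1)·(+54.2) = -95.3 kcal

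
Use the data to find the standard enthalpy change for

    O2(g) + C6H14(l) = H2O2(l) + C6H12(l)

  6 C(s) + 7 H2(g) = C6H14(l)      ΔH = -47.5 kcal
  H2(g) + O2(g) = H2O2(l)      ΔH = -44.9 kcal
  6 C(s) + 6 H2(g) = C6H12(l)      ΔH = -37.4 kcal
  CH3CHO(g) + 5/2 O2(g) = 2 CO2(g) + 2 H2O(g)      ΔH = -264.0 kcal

ΔH = -34.8 kcal

equation 1 reversed (reverse to put C6H14(l) on the reactant side): +47.5 kcal
equation 2 as written (H2O2(l) already on the product side): -44.9 kcal
equation 3 as written (C6H12(l) already on the product side): -37.4 kcal
equation 4: not needed (CO2(g) appears nowhere else).
ΔH = (-1)·(-47.5) + (1)·(-44.9) + (1)·(-37.4) = -34.8 kcal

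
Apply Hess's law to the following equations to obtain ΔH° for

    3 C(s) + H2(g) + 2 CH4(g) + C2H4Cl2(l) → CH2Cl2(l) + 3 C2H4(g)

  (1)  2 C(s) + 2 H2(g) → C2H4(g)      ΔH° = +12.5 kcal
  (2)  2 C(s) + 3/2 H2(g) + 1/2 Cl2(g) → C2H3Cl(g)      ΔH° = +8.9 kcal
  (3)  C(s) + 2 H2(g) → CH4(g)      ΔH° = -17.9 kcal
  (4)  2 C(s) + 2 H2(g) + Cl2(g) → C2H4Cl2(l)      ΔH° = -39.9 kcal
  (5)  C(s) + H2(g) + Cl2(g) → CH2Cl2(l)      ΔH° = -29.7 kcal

(1) × 3: (3)·(+12.5) = +37.5 kcal
(2): not needed.
(3) reversed and × 2: (-2)·(-17.9) = +35.8 kcal
(4) reversed: +39.9 kcal
(5) as written: -29.7 kcal
ΔH° = (3)·(+12.5) + (-2)·(-17.9) + (-1)·(-39.9) + (1)·(-29.7) = 83.5 kcal

ΔH° = 83.5 kcal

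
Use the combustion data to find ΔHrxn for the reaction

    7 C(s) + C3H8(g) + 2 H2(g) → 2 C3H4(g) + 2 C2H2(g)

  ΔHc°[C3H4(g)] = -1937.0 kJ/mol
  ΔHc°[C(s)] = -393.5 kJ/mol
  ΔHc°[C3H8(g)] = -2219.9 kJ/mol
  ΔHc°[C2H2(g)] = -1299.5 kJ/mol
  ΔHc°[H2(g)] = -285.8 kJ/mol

ΔHrxn = 927.0 kJ/mol

With combustion enthalpies, reactants minus products:
= [7·(-393.5) + 1·(-2219.9) + 2·(-285.8)] − [2·(-1937.0) + 2·(-1299.5)]
= 927.0 kJ/mol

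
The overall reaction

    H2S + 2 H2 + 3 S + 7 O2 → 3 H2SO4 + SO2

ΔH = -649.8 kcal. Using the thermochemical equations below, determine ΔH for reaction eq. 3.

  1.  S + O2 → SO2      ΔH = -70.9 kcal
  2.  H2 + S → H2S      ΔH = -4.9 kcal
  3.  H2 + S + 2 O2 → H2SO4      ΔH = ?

eq. 1 as written: -70.9 kcal
eq. 2 reversed: +4.9 kcal
eq. 3 × 3: contributes 3·x
-649.8 = (-70.9) + (+4.9) + 3·x
x = (-649.8 − (-66.0)) / (3) = -194.6 kcal

ΔH = -194.6 kcal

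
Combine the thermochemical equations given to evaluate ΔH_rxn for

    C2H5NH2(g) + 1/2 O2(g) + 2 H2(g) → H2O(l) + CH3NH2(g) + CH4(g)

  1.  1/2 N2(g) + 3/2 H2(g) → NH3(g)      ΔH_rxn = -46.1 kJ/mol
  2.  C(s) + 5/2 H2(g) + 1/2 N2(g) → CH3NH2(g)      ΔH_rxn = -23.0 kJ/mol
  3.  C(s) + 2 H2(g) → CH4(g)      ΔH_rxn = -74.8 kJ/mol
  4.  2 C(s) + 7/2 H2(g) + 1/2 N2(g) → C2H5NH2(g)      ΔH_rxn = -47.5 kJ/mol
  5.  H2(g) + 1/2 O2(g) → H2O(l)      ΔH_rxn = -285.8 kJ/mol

ΔH_rxn = -336.1 kJ/mol

eq. 1: not needed.
eq. 2 as written: -23.0 kJ/mol
eq. 3 as written: -74.8 kJ/mol
eq. 4 reversed: +47.5 kJ/mol
eq. 5 as written: -285.8 kJ/mol
Summing the manipulated equations, ΔH_rxn = (-23.0) + (-74.8) + (+47.5) + (-285.8) = -336.1 kJ/mol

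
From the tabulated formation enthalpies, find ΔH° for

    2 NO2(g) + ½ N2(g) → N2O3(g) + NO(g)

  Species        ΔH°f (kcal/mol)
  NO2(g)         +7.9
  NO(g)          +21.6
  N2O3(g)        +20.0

ΔH°rxn = Σ nΔHf°(products) − Σ nΔHf°(reactants).
Products: 1·(+20.0) + 1·(+21.6) = +41.6
Reactants: 2·(+7.9) + 1/2·(+0.0) = +15.8
ΔH° = (+41.6) − (+15.8) = 25.8 kcal/mol

ΔH° = 25.8 kcal/mol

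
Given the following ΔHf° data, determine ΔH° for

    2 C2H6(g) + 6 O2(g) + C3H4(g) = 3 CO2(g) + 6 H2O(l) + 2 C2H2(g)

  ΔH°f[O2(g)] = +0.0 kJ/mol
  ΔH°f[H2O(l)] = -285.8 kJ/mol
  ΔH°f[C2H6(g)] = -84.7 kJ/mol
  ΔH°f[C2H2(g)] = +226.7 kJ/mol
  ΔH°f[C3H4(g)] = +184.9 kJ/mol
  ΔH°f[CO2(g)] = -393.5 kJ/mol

Products: 3·(-393.5) + 6·(-285.8) + 2·(+226.7) = -2441.9
Reactants: 2·(-84.7) + 6·(+0.0) + 1·(+184.9) = +15.5
ΔH° = (-2441.9) − (+15.5) = -2457.4 kJ/mol

ΔH° = -2457.4 kJ/mol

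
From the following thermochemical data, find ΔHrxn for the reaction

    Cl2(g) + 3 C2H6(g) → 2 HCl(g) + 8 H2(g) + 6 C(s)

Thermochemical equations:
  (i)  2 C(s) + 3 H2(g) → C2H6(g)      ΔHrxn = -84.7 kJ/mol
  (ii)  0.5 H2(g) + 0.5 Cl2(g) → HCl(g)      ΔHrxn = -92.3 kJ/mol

(i) reversed and × 3: (-3)·(-84.7) = +254.1 kJ/mol
(ii) × 2: (2)·(-92.3) = -184.6 kJ/mol
ΔHrxn = (-3)·(-84.7) + (2)·(-92.3) = 69.5 kJ/mol

ΔHrxn = 69.5 kJ/mol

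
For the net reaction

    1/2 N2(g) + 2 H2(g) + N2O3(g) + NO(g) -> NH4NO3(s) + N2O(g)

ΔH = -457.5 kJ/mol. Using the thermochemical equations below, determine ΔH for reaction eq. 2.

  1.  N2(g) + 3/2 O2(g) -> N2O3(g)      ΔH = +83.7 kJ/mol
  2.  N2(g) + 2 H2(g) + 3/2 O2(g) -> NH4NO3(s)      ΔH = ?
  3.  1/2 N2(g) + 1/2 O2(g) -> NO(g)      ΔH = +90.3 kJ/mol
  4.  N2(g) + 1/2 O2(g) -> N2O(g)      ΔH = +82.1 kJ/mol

eq. 1 reversed: -83.7 kJ/mol
eq. 2 as written: contributes x
eq. 3 reversed: -90.3 kJ/mol
eq. 4 as written: +82.1 kJ/mol
-457.5 = (-83.7) + (-90.3) + (+82.1) + x
x = (-457.5 − (-91.9)) / (1) = -365.6 kJ/mol

ΔH = -365.6 kJ/mol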